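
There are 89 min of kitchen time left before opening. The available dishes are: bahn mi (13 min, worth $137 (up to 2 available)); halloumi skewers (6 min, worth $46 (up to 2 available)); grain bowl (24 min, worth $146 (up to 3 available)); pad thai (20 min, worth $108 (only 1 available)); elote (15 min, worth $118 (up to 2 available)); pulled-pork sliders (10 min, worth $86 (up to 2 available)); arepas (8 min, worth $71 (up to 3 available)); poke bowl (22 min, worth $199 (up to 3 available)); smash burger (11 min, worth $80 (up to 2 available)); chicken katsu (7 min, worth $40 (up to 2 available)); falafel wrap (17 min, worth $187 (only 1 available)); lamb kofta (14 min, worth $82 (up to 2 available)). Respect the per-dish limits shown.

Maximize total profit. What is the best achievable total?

Taking the top-ratio dishes first gives 2×bahn mi + 2×poke bowl + falafel wrap for 859 (87 min).
Replace poke bowl with 3×arepas: the trade gains 14 net, giving 873 at 89 min.
Nothing else within 89 min beats 873.

873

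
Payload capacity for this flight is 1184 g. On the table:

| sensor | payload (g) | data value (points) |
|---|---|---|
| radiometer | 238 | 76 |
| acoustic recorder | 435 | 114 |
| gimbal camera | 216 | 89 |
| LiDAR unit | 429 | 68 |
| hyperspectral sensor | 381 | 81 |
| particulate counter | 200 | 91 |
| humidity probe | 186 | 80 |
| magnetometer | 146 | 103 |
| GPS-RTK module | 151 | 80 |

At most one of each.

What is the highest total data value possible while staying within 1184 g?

Radiometer + gimbal camera + particulate counter + humidity probe + magnetometer + GPS-RTK module uses 1137 of the 1184 g and totals 519.
An exhaustive check of the 512 subsets confirms 519.

519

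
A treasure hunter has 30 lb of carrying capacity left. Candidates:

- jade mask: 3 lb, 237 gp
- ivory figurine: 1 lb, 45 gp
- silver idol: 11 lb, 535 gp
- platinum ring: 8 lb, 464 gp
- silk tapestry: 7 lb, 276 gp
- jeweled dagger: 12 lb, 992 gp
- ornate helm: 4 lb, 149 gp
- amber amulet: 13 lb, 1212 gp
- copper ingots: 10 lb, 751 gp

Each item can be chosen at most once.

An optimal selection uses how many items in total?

4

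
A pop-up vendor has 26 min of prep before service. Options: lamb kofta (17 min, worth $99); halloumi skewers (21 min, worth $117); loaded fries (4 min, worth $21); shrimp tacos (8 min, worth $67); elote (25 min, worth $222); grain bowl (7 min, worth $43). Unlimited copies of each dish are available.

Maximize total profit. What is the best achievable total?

222

Ranking by ratio (profit/min): elote 8.88, shrimp tacos 8.38, grain bowl 6.14, lamb kofta 5.82.
The ratio ordering already packs tightly: elote, 25 min, 222.
Every other selection either busts 26 min or fails to beat 222.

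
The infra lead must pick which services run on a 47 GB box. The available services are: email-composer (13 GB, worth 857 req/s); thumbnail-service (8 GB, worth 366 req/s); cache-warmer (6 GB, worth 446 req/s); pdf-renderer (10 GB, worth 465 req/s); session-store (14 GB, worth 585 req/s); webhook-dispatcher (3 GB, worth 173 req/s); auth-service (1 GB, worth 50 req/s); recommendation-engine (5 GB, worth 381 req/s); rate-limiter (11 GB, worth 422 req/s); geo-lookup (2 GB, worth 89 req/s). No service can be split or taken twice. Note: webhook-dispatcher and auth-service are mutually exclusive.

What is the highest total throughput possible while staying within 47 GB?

2777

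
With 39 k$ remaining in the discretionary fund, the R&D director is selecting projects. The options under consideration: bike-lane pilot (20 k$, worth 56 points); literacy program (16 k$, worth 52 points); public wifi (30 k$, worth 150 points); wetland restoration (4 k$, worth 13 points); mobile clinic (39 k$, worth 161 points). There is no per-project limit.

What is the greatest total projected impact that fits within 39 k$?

176

Density check — public wifi 5.00, mobile clinic 4.13, literacy program 3.25, wetland restoration 3.25 are the best per k$.
Taking public wifi + 2×wetland restoration: 38 k$ used, 176 in projected impact.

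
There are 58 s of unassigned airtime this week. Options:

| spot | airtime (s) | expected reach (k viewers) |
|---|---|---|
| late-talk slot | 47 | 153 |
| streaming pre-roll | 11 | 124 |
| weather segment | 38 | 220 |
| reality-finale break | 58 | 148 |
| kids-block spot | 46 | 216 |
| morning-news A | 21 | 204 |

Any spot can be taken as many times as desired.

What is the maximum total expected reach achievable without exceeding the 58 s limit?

620

Ranking by ratio (expected reach/s): streaming pre-roll 11.27, morning-news A 9.71, weather segment 5.79.
Best packing: 5×streaming pre-roll — 55 s, 620 total.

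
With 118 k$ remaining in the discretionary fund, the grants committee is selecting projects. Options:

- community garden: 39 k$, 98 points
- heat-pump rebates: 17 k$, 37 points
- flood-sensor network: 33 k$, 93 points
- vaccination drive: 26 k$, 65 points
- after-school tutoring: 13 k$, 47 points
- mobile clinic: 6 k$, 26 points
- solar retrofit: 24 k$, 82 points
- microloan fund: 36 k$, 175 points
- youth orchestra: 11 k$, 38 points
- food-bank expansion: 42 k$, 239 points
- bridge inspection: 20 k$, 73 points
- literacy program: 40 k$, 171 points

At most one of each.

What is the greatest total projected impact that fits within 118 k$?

A density-first pass picks after-school tutoring + mobile clinic + microloan fund + food-bank expansion + bridge inspection — 560 at 117 k$.
The 39 k$ tied up in after-school tutoring and mobile clinic and bridge inspection is better spent on literacy program — total rises to 585 (118 k$).
Next best is after-school tutoring + mobile clinic + microloan fund + food-bank expansion + bridge inspection at 560 (117 k$) — short by 25.

585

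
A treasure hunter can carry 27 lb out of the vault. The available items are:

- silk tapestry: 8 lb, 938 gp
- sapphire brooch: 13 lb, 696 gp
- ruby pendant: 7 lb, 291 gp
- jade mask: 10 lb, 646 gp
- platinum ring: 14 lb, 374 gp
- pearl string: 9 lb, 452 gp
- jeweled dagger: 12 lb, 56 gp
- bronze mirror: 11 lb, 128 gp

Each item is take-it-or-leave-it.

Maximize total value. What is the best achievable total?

Best packing: silk tapestry + jade mask + pearl string — 27 lb, 2036 total.
Every other selection either busts 27 lb or fails to beat 2036.

2036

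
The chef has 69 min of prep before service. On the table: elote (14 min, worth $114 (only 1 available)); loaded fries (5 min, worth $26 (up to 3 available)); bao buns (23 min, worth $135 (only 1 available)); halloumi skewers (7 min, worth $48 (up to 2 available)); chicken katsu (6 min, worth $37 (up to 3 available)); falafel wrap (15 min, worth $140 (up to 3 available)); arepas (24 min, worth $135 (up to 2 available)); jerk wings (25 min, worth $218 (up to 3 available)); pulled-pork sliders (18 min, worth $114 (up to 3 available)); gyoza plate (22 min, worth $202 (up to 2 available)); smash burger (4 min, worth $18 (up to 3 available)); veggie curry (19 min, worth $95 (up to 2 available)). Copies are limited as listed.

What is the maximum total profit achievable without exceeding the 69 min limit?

Ranking by ratio (profit/min): falafel wrap 9.33, gyoza plate 9.18, jerk wings 8.72, elote 8.14.
Best packing: jerk wings + 2×gyoza plate — 69 min, 622 total.
No other feasible combination exceeds 622.

622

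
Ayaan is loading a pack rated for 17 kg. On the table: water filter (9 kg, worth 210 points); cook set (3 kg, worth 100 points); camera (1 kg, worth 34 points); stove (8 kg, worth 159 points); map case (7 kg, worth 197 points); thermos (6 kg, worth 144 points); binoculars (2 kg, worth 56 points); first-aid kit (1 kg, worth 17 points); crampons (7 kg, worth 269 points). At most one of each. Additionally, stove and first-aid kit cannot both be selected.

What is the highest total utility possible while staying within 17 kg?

Taking the top-ratio items first gives cook set + camera + binoculars + first-aid kit + crampons for 476 (14 kg).
The 4 kg tied up in camera and binoculars and first-aid kit is better spent on map case — total rises to 566 (17 kg).
Every other selection either busts 17 kg or breaks a pairing rule or fails to beat 566.

566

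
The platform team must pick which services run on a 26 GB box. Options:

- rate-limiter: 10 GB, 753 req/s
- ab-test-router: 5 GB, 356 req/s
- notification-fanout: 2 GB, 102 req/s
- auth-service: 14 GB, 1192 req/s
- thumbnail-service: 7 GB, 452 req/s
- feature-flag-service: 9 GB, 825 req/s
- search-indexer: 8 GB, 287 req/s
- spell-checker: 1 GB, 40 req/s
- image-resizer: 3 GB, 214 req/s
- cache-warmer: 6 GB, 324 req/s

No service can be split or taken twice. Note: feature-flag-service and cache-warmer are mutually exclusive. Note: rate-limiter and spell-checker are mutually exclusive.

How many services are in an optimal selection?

3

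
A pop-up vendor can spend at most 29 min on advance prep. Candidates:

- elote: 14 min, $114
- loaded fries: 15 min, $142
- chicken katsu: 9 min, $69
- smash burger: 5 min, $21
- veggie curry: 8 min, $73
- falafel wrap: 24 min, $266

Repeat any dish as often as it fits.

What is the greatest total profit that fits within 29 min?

Taking smash burger + falafel wrap: 29 min used, 287 in profit.

287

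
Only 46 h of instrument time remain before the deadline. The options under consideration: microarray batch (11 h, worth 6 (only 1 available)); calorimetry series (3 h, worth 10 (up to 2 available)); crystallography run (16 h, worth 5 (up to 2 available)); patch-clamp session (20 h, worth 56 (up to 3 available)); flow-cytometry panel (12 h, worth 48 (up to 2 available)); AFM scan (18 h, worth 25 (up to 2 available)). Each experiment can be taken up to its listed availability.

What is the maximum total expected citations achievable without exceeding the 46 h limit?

152

Filling by ratio: microarray batch + 2×calorimetry series + 2×flow-cytometry panel for 122, with 5 h left unused.
Replace microarray batch and 2×calorimetry series with patch-clamp session: the trade gains 30 net, giving 152 at 44 h.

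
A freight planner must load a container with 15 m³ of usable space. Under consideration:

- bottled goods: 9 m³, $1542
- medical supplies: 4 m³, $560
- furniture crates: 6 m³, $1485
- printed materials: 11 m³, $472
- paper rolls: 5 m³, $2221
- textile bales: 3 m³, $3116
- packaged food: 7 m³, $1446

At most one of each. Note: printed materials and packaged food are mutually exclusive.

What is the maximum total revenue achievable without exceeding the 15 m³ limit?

6822

Best packing: furniture crates + paper rolls + textile bales — 14 m³, 6822 total.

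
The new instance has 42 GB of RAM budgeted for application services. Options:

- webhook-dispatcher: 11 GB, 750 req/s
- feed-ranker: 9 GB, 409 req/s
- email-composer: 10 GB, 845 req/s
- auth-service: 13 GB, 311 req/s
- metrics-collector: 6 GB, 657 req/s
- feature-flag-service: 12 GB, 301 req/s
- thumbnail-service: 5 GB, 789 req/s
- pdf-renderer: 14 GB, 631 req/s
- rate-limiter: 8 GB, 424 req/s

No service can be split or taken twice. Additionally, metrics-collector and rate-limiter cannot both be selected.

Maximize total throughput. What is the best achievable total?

By throughput per GB: thumbnail-service 157.80, metrics-collector 109.50, email-composer 84.50, webhook-dispatcher 68.18 lead.
Best packing: webhook-dispatcher + feed-ranker + email-composer + metrics-collector + thumbnail-service — 41 GB, 3450 total.
Runner-up webhook-dispatcher + email-composer + metrics-collector + thumbnail-service tops out at 3041.

3450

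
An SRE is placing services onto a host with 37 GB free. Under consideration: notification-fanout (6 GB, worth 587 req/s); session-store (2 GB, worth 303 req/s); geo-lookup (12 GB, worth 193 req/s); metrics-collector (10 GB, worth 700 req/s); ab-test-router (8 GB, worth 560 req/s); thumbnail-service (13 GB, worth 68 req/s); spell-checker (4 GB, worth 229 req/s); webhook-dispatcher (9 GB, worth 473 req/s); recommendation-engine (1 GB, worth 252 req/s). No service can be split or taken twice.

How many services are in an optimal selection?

6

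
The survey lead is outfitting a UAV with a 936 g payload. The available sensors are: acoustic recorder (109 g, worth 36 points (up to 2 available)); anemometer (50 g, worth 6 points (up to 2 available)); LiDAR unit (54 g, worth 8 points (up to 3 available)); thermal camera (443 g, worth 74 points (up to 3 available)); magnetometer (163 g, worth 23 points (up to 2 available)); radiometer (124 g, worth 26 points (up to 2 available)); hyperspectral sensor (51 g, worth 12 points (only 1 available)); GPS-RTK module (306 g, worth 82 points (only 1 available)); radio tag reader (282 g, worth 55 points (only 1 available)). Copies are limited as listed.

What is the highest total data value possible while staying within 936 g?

235

The ratio heuristic lands on 2×acoustic recorder + 2×LiDAR unit + 2×radiometer + hyperspectral sensor + GPS-RTK module (234) but leaves 5 g idle.
Replace 2×LiDAR unit and radiometer and hyperspectral sensor with radio tag reader: the trade gains 1 net, giving 235 at 930 g.
The spare 6 g is too small for any remaining sensor, and no exchange beats 235.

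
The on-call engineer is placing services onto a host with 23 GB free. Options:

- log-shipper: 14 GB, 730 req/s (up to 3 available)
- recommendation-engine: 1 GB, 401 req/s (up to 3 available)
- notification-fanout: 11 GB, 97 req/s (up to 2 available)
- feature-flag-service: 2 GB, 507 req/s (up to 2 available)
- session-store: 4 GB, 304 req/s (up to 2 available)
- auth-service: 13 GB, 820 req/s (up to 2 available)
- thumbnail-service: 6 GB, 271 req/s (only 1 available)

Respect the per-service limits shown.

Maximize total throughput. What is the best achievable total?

By throughput per GB: recommendation-engine 401.00, feature-flag-service 253.50, session-store 76.00, auth-service 63.08 lead.
The ratio ordering already packs tightly: 3×recommendation-engine + 2×feature-flag-service + 2×session-store + thumbnail-service, 21 GB, 3096.
The spare 2 GB is too small for any remaining service, and no exchange beats 3096.

3096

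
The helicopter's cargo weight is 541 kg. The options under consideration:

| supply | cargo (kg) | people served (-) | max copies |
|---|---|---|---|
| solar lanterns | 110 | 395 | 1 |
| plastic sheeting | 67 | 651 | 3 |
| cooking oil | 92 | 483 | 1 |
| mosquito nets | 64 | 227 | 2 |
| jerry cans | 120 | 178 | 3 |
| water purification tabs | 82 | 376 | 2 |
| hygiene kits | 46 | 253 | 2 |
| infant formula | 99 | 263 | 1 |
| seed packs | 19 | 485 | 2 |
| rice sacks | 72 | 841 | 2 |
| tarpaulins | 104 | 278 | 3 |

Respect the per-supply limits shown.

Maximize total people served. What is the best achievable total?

Taking the top-ratio supplies first gives 3×plastic sheeting + mosquito nets + 2×hygiene kits + 2×seed packs + 2×rice sacks for 5338 (539 kg).
The 110 kg tied up in mosquito nets and hygiene kits is better spent on cooking oil — total rises to 5341 (521 kg).
That's the maximum — no swap from here does better than 5341.

5341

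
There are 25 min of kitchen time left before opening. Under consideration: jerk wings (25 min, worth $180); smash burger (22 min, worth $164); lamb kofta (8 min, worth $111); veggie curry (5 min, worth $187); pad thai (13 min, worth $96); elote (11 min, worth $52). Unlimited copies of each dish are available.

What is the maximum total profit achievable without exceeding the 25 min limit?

Best packing: 5×veggie curry — 25 min, 935 total.
No other feasible combination exceeds 935.

935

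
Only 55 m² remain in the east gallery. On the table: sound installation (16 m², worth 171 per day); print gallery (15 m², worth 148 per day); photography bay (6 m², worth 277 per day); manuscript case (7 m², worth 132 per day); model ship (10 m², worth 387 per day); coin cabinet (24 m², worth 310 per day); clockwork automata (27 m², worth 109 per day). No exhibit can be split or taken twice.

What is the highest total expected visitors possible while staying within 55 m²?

Ranking by ratio (expected visitors/m²): photography bay 46.17, model ship 38.70, manuscript case 18.86.
Filling by ratio: photography bay + manuscript case + model ship + coin cabinet for 1106, with 8 m² left unused.
Replace manuscript case with print gallery: the trade gains 16 net, giving 1122 at 55 m².
That's the maximum — no swap from here does better than 1122.

1122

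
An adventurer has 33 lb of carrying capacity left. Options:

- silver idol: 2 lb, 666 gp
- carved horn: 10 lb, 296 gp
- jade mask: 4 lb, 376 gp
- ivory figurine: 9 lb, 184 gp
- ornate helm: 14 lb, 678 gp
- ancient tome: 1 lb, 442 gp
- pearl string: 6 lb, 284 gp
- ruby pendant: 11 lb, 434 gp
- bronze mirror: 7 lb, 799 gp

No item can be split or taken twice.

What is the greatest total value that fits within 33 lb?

3001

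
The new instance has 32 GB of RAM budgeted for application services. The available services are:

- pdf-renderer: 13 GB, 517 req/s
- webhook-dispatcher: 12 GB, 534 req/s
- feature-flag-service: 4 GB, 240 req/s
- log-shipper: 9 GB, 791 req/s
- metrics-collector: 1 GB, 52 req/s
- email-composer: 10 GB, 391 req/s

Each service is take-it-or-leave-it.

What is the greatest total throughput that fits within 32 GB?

By throughput per GB: log-shipper 87.89, feature-flag-service 60.00, metrics-collector 52.00, webhook-dispatcher 44.50 lead.
The ratio heuristic lands on webhook-dispatcher + feature-flag-service + log-shipper + metrics-collector (1617) but leaves 6 GB idle.
Dropping feature-flag-service frees 4 GB; slotting in email-composer (10 GB) lifts the total to 1768 at 32 GB.

1768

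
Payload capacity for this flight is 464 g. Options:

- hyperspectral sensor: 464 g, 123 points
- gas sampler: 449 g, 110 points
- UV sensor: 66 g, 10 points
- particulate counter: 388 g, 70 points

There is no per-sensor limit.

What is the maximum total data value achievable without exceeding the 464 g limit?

By data value per g: hyperspectral sensor 0.27, gas sampler 0.24, particulate counter 0.18, UV sensor 0.15 lead.
Best packing: hyperspectral sensor — 464 g, 123 total.

123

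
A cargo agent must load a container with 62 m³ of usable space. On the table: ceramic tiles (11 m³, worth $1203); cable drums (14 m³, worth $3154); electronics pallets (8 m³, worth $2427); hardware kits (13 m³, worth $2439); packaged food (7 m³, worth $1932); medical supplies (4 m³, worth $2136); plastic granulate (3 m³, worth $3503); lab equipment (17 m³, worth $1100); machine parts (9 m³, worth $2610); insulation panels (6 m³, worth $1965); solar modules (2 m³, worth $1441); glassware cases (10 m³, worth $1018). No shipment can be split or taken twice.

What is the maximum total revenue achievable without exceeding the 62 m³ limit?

Ranking by ratio (revenue/m³): plastic granulate 1167.67, solar modules 720.50, medical supplies 534.00.
Greedy by ratio would take cable drums + electronics pallets + packaged food + medical supplies + plastic granulate + machine parts + insulation panels + solar modules: 53 m³ used, total 19168.
Replace packaged food with hardware kits: the trade gains 507 net, giving 19675 at 59 m³.
The closest alternative, cable drums + electronics pallets + hardware kits + packaged food + medical supplies + plastic granulate + machine parts + solar modules, reaches only 19642.

19675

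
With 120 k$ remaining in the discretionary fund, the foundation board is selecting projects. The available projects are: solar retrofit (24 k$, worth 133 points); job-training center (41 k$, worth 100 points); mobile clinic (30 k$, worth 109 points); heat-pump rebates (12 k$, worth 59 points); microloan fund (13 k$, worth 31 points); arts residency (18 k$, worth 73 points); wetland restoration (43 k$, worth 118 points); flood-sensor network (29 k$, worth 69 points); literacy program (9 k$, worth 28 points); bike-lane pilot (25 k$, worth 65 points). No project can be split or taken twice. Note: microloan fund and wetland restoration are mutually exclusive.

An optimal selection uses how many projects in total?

The maximum projected impact within 120 k$ is 467.
solar retrofit + mobile clinic + heat-pump rebates + arts residency + literacy program + bike-lane pilot hits 467 at 118 k$.
All optima have 6 projects.

6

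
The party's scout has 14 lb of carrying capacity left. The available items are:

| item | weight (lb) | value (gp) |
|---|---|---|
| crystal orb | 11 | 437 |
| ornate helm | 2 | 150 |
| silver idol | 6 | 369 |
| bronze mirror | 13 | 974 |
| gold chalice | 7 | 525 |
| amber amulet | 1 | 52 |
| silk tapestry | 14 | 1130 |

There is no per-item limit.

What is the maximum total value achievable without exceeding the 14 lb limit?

1130

Silk tapestry uses 14 of the 14 lb and totals 1130.
No other feasible combination exceeds 1130.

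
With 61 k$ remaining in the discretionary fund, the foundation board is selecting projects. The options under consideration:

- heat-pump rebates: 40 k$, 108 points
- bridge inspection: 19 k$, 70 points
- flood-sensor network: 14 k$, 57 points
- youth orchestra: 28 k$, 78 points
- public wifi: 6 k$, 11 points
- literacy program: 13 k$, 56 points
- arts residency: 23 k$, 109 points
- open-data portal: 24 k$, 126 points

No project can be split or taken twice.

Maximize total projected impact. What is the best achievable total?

Density check — open-data portal 5.25, arts residency 4.74, literacy program 4.31, flood-sensor network 4.07 are the best per k$.
Greedy by ratio would take literacy program + arts residency + open-data portal: 60 k$ used, total 291.
The 13 k$ tied up in literacy program is better spent on flood-sensor network — total rises to 292 (61 k$).

292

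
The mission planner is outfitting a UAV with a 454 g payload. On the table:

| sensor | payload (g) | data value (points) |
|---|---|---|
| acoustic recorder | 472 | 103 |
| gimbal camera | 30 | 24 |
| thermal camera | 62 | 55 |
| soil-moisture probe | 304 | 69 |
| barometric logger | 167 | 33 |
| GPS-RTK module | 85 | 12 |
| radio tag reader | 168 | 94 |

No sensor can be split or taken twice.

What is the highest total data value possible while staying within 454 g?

206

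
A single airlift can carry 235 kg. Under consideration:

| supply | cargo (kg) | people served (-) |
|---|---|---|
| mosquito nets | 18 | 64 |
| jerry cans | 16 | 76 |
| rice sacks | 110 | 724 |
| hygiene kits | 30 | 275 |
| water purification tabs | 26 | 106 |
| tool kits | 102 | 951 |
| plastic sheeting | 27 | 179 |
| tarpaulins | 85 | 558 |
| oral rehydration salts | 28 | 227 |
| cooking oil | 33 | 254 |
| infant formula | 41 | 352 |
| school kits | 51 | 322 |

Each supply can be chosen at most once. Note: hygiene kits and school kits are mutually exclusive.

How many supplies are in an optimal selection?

Optimal total is 2059.
For example hygiene kits + tool kits + oral rehydration salts + cooking oil + infant formula achieves it, using 234 kg.
All optima have 5 supplies.

5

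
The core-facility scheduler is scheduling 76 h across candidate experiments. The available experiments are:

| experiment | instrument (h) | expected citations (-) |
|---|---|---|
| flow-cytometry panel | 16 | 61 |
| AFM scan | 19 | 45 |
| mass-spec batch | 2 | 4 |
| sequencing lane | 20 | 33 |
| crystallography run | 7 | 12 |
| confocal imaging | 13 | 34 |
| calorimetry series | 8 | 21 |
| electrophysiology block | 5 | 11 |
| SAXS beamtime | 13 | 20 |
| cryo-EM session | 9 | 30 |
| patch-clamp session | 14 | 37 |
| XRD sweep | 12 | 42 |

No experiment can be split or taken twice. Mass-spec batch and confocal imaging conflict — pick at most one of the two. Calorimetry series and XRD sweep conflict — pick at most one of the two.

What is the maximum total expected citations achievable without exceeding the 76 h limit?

Best packing: flow-cytometry panel + crystallography run + confocal imaging + electrophysiology block + cryo-EM session + patch-clamp session + XRD sweep — 76 h, 227 total.

227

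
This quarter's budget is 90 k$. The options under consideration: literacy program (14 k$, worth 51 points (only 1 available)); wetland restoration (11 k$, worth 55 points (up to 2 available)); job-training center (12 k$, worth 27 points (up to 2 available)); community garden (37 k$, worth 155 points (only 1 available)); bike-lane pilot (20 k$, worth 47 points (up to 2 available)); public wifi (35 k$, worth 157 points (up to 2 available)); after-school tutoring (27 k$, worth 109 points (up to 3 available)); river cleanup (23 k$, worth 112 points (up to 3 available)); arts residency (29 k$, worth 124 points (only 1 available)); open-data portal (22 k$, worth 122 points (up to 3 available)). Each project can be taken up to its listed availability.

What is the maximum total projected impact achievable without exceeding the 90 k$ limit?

478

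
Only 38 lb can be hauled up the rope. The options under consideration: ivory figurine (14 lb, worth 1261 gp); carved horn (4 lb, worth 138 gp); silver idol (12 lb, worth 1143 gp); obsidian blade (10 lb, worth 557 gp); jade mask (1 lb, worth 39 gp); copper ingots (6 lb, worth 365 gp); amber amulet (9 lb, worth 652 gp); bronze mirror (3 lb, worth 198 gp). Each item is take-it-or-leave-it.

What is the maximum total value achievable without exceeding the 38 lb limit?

3254

Density check — silver idol 95.25, ivory figurine 90.07, amber amulet 72.44, bronze mirror 66.00 are the best per lb.
Taking ivory figurine + silver idol + amber amulet + bronze mirror: 38 lb used, 3254 in value.
Runner-up ivory figurine + silver idol + jade mask + amber amulet tops out at 3095.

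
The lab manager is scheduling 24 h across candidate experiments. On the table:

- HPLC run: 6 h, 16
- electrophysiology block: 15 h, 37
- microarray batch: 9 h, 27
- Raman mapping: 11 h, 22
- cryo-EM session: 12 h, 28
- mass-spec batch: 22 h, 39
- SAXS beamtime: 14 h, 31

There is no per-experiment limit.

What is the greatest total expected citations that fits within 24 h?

70

Density check — microarray batch 3.00, HPLC run 2.67, electrophysiology block 2.47 are the best per h.
The ratio ordering already packs tightly: HPLC run + 2×microarray batch, 24 h, 70.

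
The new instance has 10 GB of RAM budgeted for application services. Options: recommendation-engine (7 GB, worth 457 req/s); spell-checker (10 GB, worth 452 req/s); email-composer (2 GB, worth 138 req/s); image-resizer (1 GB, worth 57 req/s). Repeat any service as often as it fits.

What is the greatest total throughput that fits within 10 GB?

690

Best packing: 5×email-composer — 10 GB, 690 total.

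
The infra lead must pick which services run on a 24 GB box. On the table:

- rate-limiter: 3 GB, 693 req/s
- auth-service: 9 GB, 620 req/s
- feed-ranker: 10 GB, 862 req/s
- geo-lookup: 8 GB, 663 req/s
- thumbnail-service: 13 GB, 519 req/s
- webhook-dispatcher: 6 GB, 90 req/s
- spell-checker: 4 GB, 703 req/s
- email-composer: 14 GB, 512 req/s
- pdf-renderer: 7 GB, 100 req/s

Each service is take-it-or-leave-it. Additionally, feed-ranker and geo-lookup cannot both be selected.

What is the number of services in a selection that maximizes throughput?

4

Best achievable throughput is 2679.
For example rate-limiter + auth-service + geo-lookup + spell-checker achieves it, using 24 GB.
All optima have 4 services.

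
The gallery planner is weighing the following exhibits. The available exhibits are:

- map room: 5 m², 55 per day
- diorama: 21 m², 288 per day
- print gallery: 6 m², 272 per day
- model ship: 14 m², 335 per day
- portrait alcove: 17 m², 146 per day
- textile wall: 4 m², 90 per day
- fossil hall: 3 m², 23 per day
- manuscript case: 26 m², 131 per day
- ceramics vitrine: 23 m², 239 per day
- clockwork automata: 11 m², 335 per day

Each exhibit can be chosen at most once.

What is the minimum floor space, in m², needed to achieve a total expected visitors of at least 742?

Need the lightest bundle worth ≥ 742.
map room + print gallery + textile wall + clockwork automata reaches 752 using 26 m².
No combination under 26 m² hits 742.

26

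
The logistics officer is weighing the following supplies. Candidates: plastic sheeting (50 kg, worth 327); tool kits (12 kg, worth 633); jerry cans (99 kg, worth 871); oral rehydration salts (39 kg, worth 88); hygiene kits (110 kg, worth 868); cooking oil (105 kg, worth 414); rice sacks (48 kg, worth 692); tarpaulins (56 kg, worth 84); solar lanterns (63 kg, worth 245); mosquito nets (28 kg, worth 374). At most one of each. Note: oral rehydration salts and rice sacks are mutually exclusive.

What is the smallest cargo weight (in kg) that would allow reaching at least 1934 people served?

138

Minimise kg subject to total people served ≥ 1934.
plastic sheeting + tool kits + rice sacks + mosquito nets reaches 2026 using 138 kg.
No combination under 138 kg hits 1934.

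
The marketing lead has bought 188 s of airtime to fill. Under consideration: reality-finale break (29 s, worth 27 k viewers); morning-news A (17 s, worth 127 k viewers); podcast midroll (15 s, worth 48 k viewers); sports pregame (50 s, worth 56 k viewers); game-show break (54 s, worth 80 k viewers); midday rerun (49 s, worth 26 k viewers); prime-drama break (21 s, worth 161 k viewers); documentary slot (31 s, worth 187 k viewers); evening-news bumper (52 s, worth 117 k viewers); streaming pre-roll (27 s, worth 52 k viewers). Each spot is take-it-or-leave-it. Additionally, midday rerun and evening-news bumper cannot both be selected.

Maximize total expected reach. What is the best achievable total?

696

The ratio heuristic lands on morning-news A + podcast midroll + prime-drama break + documentary slot + evening-news bumper + streaming pre-roll (692) but leaves 25 s idle.
Replace streaming pre-roll with sports pregame: the trade gains 4 net, giving 696 at 186 s.
The closest alternative, morning-news A + podcast midroll + prime-drama break + documentary slot + evening-news bumper + streaming pre-roll, reaches only 692.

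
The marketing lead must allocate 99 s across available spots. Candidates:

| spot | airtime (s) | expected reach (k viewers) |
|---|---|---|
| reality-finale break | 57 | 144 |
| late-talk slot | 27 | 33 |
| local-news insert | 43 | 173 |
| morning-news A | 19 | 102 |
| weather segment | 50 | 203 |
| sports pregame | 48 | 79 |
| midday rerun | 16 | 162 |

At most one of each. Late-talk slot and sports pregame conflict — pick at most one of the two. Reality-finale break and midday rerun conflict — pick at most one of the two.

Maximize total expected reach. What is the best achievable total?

The ratio ordering already packs tightly: morning-news A + weather segment + midday rerun, 85 s, 467.

467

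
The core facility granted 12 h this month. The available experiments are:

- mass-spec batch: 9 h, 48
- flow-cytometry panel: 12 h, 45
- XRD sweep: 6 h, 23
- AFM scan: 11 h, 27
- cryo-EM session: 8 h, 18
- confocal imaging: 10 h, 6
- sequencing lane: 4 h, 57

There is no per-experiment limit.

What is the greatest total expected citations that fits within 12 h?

Ranking by ratio (expected citations/h): sequencing lane 14.25, mass-spec batch 5.33, XRD sweep 3.83.
3×sequencing lane uses 12 of the 12 h and totals 171.
No other feasible combination exceeds 171.

171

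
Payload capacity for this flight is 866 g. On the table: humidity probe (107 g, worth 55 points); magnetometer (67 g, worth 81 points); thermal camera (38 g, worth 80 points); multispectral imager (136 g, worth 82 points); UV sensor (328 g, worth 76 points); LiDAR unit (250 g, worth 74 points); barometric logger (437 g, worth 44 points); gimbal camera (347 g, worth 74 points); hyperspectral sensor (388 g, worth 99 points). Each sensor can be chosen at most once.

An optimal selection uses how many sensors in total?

5

Best achievable data value is 397.
humidity probe + magnetometer + thermal camera + multispectral imager + hyperspectral sensor hits 397 at 736 g.
All optima have 5 sensors.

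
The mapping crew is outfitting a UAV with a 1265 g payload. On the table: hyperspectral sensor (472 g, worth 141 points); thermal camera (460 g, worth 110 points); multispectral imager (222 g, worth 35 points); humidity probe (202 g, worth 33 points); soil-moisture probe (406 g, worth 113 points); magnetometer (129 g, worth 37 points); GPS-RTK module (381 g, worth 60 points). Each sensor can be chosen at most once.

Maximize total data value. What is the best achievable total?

326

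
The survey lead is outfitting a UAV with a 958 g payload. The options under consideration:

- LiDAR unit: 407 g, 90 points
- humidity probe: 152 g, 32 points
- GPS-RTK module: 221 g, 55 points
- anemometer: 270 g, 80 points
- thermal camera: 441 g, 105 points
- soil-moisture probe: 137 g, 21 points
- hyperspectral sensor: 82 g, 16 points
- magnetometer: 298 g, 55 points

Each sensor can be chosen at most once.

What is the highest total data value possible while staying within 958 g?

240

Ranking by ratio (data value/g): anemometer 0.30, GPS-RTK module 0.25, thermal camera 0.24.
GPS-RTK module + anemometer + thermal camera uses 932 of the 958 g and totals 240.
An exhaustive check of the 256 subsets confirms 240.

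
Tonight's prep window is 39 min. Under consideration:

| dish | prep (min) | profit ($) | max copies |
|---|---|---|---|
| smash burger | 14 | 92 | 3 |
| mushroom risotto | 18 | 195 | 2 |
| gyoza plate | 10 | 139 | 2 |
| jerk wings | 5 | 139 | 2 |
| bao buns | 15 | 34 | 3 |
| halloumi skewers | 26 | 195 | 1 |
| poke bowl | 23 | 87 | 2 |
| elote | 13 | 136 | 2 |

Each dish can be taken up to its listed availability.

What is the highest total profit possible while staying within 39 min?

Filling by ratio: 2×gyoza plate + 2×jerk wings for 556, with 9 min left unused.
Replace gyoza plate with mushroom risotto: the trade gains 56 net, giving 612 at 38 min.
Nothing else within 39 min beats 612.

612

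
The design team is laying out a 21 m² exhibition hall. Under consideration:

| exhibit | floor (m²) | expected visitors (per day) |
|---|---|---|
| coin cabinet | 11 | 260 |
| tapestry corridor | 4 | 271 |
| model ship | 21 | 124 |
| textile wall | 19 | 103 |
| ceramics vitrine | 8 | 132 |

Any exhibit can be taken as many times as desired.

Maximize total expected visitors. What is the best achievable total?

The ratio ordering already packs tightly: 5×tapestry corridor, 20 m², 1355.
Nothing else within 21 m² beats 1355.

1355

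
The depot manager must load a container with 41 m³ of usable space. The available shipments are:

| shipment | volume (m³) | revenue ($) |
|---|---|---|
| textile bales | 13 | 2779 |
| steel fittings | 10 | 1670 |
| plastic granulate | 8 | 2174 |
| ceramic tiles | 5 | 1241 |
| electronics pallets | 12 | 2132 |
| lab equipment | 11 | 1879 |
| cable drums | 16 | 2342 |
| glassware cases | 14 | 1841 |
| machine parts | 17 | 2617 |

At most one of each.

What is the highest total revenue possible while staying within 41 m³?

8326

Best packing: textile bales + plastic granulate + ceramic tiles + electronics pallets — 38 m³, 8326 total.
The closest alternative, textile bales + plastic granulate + ceramic tiles + lab equipment, reaches only 8073.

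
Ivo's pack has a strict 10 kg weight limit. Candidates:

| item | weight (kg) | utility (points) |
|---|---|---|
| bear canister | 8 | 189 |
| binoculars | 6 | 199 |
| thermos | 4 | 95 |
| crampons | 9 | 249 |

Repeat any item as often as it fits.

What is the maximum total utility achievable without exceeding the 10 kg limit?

294

By utility per kg: binoculars 33.17, crampons 27.67, thermos 23.75, bear canister 23.62 lead.
Binoculars + thermos uses 10 of the 10 kg and totals 294.
Every other selection either busts 10 kg or fails to beat 294.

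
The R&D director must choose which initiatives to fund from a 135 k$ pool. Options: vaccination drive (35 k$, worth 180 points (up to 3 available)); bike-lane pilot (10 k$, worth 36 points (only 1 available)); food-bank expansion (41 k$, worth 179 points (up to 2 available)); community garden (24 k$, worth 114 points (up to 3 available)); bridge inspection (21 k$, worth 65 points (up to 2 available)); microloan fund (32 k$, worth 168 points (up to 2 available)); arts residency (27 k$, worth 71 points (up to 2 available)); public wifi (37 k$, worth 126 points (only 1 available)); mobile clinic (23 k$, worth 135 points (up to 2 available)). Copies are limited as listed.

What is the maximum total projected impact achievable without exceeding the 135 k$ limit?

720

Community garden + 2×microloan fund + 2×mobile clinic uses 134 of the 135 k$ and totals 720.
That's the maximum — no swap from here does better than 720.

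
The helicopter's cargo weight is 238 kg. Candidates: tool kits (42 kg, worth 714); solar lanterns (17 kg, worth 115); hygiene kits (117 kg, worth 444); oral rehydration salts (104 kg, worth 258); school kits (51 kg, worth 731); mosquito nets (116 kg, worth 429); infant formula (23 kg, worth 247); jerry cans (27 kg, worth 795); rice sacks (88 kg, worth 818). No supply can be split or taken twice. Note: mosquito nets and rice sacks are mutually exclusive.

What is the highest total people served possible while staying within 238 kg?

Tool kits + school kits + infant formula + jerry cans + rice sacks uses 231 of the 238 kg and totals 3305.
Runner-up tool kits + solar lanterns + school kits + jerry cans + rice sacks tops out at 3173.

3305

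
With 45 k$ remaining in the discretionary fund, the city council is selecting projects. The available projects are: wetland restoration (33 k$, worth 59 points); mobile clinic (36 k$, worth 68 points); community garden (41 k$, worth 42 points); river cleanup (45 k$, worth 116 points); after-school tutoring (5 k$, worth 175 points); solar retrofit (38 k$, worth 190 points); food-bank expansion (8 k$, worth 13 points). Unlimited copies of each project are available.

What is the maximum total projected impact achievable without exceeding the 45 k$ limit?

Density check — after-school tutoring 35.00, solar retrofit 5.00, river cleanup 2.58 are the best per k$.
Taking 9×after-school tutoring: 45 k$ used, 1575 in projected impact.

1575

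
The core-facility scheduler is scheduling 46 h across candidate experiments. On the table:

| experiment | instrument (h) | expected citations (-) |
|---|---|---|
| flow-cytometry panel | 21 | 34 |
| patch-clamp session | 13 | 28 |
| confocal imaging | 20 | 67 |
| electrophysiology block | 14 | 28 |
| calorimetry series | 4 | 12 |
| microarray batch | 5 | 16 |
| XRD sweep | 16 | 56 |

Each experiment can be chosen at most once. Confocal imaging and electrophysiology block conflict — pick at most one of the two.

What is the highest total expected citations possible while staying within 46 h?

Density check — XRD sweep 3.50, confocal imaging 3.35, microarray batch 3.20 are the best per h.
Taking confocal imaging + calorimetry series + microarray batch + XRD sweep: 45 h used, 151 in expected citations.
No other feasible combination exceeds 151.

151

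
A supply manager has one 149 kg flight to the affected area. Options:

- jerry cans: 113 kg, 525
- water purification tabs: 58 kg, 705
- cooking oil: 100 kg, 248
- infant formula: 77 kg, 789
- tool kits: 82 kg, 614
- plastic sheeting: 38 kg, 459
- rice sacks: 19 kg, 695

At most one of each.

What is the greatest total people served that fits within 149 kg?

1943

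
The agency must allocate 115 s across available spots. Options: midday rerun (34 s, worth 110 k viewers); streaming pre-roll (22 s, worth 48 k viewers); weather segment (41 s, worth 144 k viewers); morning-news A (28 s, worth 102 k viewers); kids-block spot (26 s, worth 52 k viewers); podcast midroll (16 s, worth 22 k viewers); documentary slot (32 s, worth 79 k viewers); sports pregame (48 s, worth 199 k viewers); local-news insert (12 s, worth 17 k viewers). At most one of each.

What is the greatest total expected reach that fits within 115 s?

411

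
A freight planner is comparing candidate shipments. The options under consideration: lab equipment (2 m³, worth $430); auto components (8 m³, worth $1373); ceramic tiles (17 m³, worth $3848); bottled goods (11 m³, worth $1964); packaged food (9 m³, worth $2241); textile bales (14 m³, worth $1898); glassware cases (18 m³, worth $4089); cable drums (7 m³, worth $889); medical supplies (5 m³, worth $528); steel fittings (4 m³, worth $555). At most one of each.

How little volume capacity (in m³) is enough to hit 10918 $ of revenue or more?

Minimise m³ subject to total revenue ≥ 10918.
lab equipment + ceramic tiles + packaged food + glassware cases + steel fittings reaches 11163 using 50 m³.
No combination under 50 m³ hits 10918.

50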